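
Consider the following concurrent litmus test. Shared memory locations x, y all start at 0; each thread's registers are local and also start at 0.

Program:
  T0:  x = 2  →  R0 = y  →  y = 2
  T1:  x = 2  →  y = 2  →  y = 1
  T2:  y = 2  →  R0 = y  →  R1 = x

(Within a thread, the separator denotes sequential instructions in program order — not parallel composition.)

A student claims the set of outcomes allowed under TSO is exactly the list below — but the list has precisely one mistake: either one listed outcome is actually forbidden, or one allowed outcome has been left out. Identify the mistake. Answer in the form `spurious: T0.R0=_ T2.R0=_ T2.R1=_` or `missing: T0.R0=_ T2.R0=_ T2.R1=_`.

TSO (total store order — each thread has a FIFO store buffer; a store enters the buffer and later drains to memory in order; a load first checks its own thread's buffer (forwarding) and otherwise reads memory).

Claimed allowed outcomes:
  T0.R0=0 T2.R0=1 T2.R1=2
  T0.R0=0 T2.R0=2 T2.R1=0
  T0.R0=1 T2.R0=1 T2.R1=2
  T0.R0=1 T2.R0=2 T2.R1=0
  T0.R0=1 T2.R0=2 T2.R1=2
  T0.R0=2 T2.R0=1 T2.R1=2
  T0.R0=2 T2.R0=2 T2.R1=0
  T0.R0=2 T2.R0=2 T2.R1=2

missing: T0.R0=0 T2.R0=2 T2.R1=2

outcome vector order: (T0.R0,T2.R0,T2.R1)
TSO: 9 outcomes — {0/1/2, 0/2/0, 0/2/2, 1/1/2, 1/2/0, 1/2/2, 2/1/2, 2/2/0, 2/2/2}
TSO∖claimed = {0/2/2}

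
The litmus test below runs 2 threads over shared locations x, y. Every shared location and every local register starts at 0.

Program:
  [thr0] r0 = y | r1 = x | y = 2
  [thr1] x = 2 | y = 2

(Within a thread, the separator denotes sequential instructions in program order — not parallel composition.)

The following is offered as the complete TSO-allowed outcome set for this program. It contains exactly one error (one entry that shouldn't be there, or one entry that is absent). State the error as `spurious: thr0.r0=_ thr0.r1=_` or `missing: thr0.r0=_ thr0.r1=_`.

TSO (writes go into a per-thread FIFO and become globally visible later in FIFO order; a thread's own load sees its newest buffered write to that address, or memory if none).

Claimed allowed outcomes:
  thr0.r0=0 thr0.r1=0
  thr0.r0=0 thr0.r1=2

outcome vector order: (thr0.r0,thr0.r1)
[TSO] allowed = {00; 02; 22}
TSO∖claimed = {22}

missing: thr0.r0=2 thr0.r1=2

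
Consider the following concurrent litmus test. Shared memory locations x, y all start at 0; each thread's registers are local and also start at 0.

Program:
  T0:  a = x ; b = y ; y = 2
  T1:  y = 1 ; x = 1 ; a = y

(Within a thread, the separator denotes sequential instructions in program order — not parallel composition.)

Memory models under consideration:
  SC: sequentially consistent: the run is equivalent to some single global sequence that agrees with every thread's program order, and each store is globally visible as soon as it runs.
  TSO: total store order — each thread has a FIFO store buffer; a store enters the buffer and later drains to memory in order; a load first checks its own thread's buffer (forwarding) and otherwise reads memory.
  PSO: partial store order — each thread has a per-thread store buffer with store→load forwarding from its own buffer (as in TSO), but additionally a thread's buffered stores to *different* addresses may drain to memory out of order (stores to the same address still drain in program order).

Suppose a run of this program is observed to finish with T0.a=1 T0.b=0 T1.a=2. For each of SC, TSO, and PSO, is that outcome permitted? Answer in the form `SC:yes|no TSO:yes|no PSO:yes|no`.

outcome vector order: (T0.a,T0.b,T1.a)
[SC] allowed = {0/0/1; 0/0/2; 0/1/1; 0/1/2; 1/1/1; 1/1/2}
[TSO] allowed = {0/0/1; 0/0/2; 0/1/1; 0/1/2; 1/1/1; 1/1/2}
[PSO] allowed = {0/0/1; 0/0/2; 0/1/1; 0/1/2; 1/0/1; 1/0/2; 1/1/1; 1/1/2}
target 1/0/2 ∈ {PSO}

SC:no TSO:no PSO:yes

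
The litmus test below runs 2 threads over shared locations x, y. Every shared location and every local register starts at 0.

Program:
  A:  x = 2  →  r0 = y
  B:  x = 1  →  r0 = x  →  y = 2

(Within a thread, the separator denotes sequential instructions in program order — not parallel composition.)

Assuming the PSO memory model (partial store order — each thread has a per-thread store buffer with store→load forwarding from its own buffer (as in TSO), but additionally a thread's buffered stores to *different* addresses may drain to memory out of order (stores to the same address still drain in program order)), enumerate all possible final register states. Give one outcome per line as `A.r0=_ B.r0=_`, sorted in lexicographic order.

A.r0=0 B.r0=1
A.r0=0 B.r0=2
A.r0=2 B.r0=1
A.r0=2 B.r0=2

outcome vector order: (A.r0,B.r0)
|PSO outcomes| = 4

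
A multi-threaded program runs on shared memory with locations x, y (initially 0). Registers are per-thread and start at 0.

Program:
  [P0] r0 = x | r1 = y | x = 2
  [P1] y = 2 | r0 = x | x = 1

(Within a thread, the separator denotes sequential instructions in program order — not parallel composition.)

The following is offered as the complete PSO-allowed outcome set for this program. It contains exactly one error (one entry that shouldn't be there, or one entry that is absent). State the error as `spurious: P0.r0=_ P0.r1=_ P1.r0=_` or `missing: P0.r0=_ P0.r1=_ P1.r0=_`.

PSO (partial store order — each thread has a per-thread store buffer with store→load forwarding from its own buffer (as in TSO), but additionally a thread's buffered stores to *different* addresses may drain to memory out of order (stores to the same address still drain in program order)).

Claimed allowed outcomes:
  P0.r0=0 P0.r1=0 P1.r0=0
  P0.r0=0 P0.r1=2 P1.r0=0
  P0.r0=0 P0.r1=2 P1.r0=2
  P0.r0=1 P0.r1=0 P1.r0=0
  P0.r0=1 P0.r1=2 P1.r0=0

missing: P0.r0=0 P0.r1=0 P1.r0=2

outcome vector order: (P0.r0,P0.r1,P1.r0)
[PSO] allowed = {(0,0,0) (0,0,2) (0,2,0) (0,2,2) (1,0,0) (1,2,0)}
PSO∖claimed = {(0,0,2)}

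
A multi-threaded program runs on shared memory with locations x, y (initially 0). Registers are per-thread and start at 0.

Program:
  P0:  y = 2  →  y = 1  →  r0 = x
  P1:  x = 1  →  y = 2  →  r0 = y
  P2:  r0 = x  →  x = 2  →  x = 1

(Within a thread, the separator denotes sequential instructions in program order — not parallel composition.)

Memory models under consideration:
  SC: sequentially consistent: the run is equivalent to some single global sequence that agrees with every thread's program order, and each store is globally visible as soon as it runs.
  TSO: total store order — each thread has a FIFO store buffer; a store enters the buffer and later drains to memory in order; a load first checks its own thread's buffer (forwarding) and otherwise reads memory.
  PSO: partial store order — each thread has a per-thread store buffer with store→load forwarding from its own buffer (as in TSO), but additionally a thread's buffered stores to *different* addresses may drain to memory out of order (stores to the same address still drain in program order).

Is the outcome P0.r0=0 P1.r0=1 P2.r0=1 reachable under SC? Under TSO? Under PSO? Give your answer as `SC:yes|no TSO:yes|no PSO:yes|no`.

outcome vector order: (P0.r0,P1.r0,P2.r0)
SC: 10 outcomes — {<0 2 0>; <0 2 1>; <1 1 0>; <1 1 1>; <1 2 0>; <1 2 1>; <2 1 0>; <2 1 1>; <2 2 0>; <2 2 1>}
TSO: 12 outcomes — {<0 1 0>; <0 1 1>; <0 2 0>; <0 2 1>; <1 1 0>; <1 1 1>; <1 2 0>; <1 2 1>; <2 1 0>; <2 1 1>; <2 2 0>; <2 2 1>}
PSO: 12 outcomes — {<0 1 0>; <0 1 1>; <0 2 0>; <0 2 1>; <1 1 0>; <1 1 1>; <1 2 0>; <1 2 1>; <2 1 0>; <2 1 1>; <2 2 0>; <2 2 1>}
target <0 1 1> ∈ {TSO,PSO}

SC:no TSO:yes PSO:yes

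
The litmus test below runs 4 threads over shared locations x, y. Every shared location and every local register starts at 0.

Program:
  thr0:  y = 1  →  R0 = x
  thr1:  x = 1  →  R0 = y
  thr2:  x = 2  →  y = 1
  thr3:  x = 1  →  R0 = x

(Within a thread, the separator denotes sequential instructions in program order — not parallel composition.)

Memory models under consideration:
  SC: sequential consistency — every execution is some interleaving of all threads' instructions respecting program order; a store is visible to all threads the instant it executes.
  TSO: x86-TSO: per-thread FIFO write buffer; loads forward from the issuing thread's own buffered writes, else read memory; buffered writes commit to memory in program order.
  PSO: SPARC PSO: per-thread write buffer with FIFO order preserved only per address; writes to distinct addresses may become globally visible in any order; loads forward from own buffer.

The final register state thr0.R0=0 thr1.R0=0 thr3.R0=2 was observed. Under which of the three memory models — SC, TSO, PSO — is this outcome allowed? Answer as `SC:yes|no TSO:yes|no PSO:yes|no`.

outcome vector order: (thr0.R0,thr1.R0,thr3.R0)
SC (10): 0/1/1 0/1/2 1/0/1 1/0/2 1/1/1 1/1/2 2/0/1 2/0/2 2/1/1 2/1/2
TSO (12): 0/0/1 0/0/2 0/1/1 0/1/2 1/0/1 1/0/2 1/1/1 1/1/2 2/0/1 2/0/2 2/1/1 2/1/2
PSO (12): 0/0/1 0/0/2 0/1/1 0/1/2 1/0/1 1/0/2 1/1/1 1/1/2 2/0/1 2/0/2 2/1/1 2/1/2
target 0/0/2 ∈ {TSO,PSO}

SC:no TSO:yes PSO:yes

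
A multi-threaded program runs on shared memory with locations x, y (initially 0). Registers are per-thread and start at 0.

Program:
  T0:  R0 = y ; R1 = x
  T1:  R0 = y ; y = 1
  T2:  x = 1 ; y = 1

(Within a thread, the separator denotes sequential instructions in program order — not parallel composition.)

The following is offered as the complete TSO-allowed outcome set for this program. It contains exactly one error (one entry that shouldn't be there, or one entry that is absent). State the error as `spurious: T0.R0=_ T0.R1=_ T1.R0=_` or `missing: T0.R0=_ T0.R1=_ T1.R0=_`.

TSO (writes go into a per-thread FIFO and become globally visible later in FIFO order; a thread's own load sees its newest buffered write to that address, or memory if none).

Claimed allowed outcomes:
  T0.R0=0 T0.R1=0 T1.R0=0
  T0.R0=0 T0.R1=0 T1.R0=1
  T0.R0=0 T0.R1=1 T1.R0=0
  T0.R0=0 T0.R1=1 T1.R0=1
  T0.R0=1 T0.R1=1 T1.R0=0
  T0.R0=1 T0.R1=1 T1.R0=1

missing: T0.R0=1 T0.R1=0 T1.R0=0

outcome vector order: (T0.R0,T0.R1,T1.R0)
TSO (7): <0 0 0> <0 0 1> <0 1 0> <0 1 1> <1 0 0> <1 1 0> <1 1 1>
TSO∖claimed = {<1 0 0>}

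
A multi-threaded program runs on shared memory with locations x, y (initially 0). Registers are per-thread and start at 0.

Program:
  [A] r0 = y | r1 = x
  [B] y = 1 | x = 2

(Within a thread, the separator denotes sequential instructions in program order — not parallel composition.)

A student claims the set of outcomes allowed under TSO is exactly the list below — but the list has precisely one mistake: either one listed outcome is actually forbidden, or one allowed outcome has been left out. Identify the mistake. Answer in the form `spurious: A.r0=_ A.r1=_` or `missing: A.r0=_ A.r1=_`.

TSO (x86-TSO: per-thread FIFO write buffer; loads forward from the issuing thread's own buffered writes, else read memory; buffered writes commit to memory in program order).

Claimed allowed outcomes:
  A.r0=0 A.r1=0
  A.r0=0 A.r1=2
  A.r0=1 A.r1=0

missing: A.r0=1 A.r1=2

outcome vector order: (A.r0,A.r1)
TSO (4): 0/0; 0/2; 1/0; 1/2
TSO∖claimed = {1/2}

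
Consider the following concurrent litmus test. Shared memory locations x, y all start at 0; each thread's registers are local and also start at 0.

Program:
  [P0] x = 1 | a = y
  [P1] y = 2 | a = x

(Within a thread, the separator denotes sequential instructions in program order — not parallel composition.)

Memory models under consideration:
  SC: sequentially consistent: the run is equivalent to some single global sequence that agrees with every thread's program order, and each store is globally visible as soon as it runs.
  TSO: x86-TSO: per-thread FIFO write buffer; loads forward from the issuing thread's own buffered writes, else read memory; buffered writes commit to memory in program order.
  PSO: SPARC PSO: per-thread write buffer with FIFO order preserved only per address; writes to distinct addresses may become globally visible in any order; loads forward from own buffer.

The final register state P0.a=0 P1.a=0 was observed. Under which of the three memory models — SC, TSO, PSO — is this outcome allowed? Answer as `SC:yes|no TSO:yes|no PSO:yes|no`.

SC:no TSO:yes PSO:yes

outcome vector order: (P0.a,P1.a)
SC (3): 0/1, 2/0, 2/1
TSO (4): 0/0, 0/1, 2/0, 2/1
PSO (4): 0/0, 0/1, 2/0, 2/1
target 0/0 ∈ {TSO,PSO}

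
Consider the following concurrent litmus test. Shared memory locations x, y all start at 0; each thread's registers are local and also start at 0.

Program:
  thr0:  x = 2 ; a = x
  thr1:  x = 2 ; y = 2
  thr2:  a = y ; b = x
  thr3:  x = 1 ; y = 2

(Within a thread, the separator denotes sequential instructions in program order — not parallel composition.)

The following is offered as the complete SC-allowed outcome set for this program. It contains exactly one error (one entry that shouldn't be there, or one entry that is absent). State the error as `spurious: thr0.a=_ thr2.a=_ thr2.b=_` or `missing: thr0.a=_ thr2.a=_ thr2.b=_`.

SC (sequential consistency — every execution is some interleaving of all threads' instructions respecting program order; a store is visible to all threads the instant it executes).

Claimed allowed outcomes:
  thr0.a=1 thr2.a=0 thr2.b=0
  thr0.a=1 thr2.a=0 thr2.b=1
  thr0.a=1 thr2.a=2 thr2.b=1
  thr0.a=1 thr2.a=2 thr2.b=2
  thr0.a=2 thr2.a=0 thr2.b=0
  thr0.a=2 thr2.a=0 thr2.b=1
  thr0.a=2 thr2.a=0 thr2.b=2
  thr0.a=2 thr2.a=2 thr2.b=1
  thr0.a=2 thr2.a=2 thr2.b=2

outcome vector order: (thr0.a,thr2.a,thr2.b)
SC: 10 outcomes — {100 101 102 121 122 200 201 202 221 222}
SC∖claimed = {102}

missing: thr0.a=1 thr2.a=0 thr2.b=2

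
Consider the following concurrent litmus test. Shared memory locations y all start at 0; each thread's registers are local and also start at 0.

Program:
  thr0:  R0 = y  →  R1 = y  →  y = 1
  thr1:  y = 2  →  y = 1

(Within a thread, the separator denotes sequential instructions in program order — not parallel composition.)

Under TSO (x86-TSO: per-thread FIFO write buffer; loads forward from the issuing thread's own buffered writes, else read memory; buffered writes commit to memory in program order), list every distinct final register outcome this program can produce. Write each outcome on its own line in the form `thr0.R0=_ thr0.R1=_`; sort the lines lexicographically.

outcome vector order: (thr0.R0,thr0.R1)
|TSO outcomes| = 6

thr0.R0=0 thr0.R1=0
thr0.R0=0 thr0.R1=1
thr0.R0=0 thr0.R1=2
thr0.R0=1 thr0.R1=1
thr0.R0=2 thr0.R1=1
thr0.R0=2 thr0.R1=2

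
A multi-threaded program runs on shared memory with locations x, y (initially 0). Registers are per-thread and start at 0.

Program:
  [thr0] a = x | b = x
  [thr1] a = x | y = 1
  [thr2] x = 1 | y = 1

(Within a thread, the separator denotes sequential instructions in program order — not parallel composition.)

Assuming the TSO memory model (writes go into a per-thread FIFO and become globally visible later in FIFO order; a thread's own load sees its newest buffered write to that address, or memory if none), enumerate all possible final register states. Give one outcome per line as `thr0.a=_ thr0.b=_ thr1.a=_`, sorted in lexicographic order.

thr0.a=0 thr0.b=0 thr1.a=0
thr0.a=0 thr0.b=0 thr1.a=1
thr0.a=0 thr0.b=1 thr1.a=0
thr0.a=0 thr0.b=1 thr1.a=1
thr0.a=1 thr0.b=1 thr1.a=0
thr0.a=1 thr0.b=1 thr1.a=1

outcome vector order: (thr0.a,thr0.b,thr1.a)
|TSO outcomes| = 6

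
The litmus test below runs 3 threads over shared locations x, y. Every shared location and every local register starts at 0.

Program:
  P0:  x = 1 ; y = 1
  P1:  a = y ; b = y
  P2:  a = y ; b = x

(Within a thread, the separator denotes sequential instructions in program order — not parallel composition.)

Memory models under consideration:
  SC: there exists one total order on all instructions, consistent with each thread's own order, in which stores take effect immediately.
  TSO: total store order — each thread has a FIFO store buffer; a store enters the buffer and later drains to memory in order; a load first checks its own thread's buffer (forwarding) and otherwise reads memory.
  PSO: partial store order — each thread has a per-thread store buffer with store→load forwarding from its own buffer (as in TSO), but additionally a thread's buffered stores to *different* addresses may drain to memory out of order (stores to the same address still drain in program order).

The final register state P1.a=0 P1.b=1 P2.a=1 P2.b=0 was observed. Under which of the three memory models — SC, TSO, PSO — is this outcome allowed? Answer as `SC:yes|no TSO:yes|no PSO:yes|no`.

SC:no TSO:no PSO:yes

outcome vector order: (P1.a,P1.b,P2.a,P2.b)
SC (9): 0000; 0001; 0011; 0100; 0101; 0111; 1100; 1101; 1111
TSO (9): 0000; 0001; 0011; 0100; 0101; 0111; 1100; 1101; 1111
PSO (12): 0000; 0001; 0010; 0011; 0100; 0101; 0110; 0111; 1100; 1101; 1110; 1111
target 0110 ∈ {PSO}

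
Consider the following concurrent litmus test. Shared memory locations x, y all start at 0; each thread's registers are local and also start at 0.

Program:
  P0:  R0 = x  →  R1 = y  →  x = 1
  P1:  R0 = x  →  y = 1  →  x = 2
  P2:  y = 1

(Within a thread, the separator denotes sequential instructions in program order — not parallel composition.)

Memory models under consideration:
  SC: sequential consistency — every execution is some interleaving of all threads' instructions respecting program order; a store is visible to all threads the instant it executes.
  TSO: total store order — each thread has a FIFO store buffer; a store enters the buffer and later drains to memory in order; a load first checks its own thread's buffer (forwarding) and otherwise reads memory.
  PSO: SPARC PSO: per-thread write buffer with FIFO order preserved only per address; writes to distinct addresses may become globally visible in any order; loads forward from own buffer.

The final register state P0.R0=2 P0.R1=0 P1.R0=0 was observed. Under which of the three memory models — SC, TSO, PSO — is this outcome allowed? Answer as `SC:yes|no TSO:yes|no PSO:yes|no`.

outcome vector order: (P0.R0,P0.R1,P1.R0)
SC: 5 outcomes — {<0 0 0>; <0 0 1>; <0 1 0>; <0 1 1>; <2 1 0>}
TSO: 5 outcomes — {<0 0 0>; <0 0 1>; <0 1 0>; <0 1 1>; <2 1 0>}
PSO: 6 outcomes — {<0 0 0>; <0 0 1>; <0 1 0>; <0 1 1>; <2 0 0>; <2 1 0>}
target <2 0 0> ∈ {PSO}

SC:no TSO:no PSO:yes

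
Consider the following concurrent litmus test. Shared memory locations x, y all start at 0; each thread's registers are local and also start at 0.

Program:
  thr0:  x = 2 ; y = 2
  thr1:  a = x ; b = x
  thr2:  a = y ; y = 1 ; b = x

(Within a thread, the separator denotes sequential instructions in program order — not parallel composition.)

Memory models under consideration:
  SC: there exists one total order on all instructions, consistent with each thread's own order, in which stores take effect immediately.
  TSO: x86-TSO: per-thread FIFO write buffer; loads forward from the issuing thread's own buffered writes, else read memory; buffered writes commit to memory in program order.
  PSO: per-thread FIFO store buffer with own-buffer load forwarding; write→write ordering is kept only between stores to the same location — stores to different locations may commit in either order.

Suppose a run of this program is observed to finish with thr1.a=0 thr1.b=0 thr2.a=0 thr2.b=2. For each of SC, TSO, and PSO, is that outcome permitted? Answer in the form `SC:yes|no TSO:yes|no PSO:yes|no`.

outcome vector order: (thr1.a,thr1.b,thr2.a,thr2.b)
SC: 9 outcomes — {<0 0 0 0> <0 0 0 2> <0 0 2 2> <0 2 0 0> <0 2 0 2> <0 2 2 2> <2 2 0 0> <2 2 0 2> <2 2 2 2>}
TSO: 9 outcomes — {<0 0 0 0> <0 0 0 2> <0 0 2 2> <0 2 0 0> <0 2 0 2> <0 2 2 2> <2 2 0 0> <2 2 0 2> <2 2 2 2>}
PSO: 12 outcomes — {<0 0 0 0> <0 0 0 2> <0 0 2 0> <0 0 2 2> <0 2 0 0> <0 2 0 2> <0 2 2 0> <0 2 2 2> <2 2 0 0> <2 2 0 2> <2 2 2 0> <2 2 2 2>}
target <0 0 0 2> ∈ {SC,TSO,PSO}

SC:yes TSO:yes PSO:yes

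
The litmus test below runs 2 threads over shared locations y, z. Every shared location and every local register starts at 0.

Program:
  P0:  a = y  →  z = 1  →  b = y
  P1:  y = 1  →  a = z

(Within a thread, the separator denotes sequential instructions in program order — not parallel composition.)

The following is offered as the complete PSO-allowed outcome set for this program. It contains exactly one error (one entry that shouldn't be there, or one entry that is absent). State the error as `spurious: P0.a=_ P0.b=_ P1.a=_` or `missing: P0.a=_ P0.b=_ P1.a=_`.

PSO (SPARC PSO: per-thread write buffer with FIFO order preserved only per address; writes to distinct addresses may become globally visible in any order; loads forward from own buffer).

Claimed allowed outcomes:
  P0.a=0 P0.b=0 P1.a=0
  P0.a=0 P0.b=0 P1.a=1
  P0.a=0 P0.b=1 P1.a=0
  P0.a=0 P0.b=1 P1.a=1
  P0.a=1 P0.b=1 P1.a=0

missing: P0.a=1 P0.b=1 P1.a=1

outcome vector order: (P0.a,P0.b,P1.a)
PSO (6): (0,0,0) (0,0,1) (0,1,0) (0,1,1) (1,1,0) (1,1,1)
PSO∖claimed = {(1,1,1)}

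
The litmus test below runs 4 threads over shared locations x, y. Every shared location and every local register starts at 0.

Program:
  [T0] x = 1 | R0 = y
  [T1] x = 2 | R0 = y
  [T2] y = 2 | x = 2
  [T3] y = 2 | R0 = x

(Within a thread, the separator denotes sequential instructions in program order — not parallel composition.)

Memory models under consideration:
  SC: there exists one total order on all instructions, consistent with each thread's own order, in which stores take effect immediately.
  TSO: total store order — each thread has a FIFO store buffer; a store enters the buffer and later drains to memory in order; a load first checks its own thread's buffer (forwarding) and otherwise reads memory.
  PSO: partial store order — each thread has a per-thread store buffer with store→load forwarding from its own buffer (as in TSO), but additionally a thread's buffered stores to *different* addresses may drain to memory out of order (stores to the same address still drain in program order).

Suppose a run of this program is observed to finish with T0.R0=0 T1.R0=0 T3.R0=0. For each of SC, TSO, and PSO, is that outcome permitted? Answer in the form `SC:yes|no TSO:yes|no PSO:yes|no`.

outcome vector order: (T0.R0,T1.R0,T3.R0)
SC: 9 outcomes — {0/0/1, 0/0/2, 0/2/1, 0/2/2, 2/0/1, 2/0/2, 2/2/0, 2/2/1, 2/2/2}
TSO: 12 outcomes — {0/0/0, 0/0/1, 0/0/2, 0/2/0, 0/2/1, 0/2/2, 2/0/0, 2/0/1, 2/0/2, 2/2/0, 2/2/1, 2/2/2}
PSO: 12 outcomes — {0/0/0, 0/0/1, 0/0/2, 0/2/0, 0/2/1, 0/2/2, 2/0/0, 2/0/1, 2/0/2, 2/2/0, 2/2/1, 2/2/2}
target 0/0/0 ∈ {TSO,PSO}

SC:no TSO:yes PSO:yes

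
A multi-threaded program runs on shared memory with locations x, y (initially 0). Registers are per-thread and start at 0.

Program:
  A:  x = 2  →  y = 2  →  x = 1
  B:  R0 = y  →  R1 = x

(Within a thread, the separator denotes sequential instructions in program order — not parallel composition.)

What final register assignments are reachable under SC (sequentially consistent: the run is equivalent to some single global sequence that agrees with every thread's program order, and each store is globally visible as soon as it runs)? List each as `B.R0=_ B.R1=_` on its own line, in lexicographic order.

B.R0=0 B.R1=0
B.R0=0 B.R1=1
B.R0=0 B.R1=2
B.R0=2 B.R1=1
B.R0=2 B.R1=2

outcome vector order: (B.R0,B.R1)
|SC outcomes| = 5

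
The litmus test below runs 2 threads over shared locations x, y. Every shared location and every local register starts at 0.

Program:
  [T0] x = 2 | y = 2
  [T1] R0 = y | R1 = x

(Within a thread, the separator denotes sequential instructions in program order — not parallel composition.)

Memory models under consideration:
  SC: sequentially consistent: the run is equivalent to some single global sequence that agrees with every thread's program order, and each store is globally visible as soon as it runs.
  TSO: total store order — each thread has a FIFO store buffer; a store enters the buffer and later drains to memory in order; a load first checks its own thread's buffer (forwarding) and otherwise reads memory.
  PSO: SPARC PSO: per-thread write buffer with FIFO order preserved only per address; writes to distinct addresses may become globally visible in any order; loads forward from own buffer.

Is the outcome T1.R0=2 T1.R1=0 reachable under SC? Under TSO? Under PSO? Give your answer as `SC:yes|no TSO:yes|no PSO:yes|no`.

outcome vector order: (T1.R0,T1.R1)
under SC → 0/0 0/2 2/2
under TSO → 0/0 0/2 2/2
under PSO → 0/0 0/2 2/0 2/2
target 2/0 ∈ {PSO}

SC:no TSO:no PSO:yes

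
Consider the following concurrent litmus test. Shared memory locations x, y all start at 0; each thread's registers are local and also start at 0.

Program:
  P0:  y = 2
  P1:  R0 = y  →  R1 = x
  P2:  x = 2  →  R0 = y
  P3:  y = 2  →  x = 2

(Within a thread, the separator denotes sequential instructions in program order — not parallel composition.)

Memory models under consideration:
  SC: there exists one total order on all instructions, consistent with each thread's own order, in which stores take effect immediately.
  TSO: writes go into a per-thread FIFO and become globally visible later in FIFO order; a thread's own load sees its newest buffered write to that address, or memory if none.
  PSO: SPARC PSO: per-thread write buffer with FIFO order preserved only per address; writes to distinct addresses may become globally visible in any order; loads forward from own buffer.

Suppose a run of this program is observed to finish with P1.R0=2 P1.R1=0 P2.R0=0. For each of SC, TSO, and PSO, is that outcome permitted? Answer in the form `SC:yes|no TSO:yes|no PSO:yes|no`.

outcome vector order: (P1.R0,P1.R1,P2.R0)
[SC] allowed = {<0 0 0>; <0 0 2>; <0 2 0>; <0 2 2>; <2 0 2>; <2 2 0>; <2 2 2>}
[TSO] allowed = {<0 0 0>; <0 0 2>; <0 2 0>; <0 2 2>; <2 0 0>; <2 0 2>; <2 2 0>; <2 2 2>}
[PSO] allowed = {<0 0 0>; <0 0 2>; <0 2 0>; <0 2 2>; <2 0 0>; <2 0 2>; <2 2 0>; <2 2 2>}
target <2 0 0> ∈ {TSO,PSO}

SC:no TSO:yes PSO:yes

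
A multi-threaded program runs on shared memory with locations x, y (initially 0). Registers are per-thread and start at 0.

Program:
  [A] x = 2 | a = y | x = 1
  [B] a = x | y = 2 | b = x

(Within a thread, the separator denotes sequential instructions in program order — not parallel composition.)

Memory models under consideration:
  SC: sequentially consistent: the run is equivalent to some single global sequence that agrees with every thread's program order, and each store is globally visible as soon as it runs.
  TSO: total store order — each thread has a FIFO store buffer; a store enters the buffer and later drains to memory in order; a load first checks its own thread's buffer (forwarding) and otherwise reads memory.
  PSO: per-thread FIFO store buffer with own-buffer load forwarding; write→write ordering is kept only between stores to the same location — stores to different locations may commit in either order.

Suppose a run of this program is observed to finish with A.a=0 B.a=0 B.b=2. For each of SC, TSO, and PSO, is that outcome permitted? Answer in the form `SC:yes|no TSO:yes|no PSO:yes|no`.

SC:yes TSO:yes PSO:yes

outcome vector order: (A.a,B.a,B.b)
[SC] allowed = {001; 002; 011; 021; 022; 200; 201; 202; 221; 222}
[TSO] allowed = {000; 001; 002; 011; 021; 022; 200; 201; 202; 221; 222}
[PSO] allowed = {000; 001; 002; 011; 021; 022; 200; 201; 202; 221; 222}
target 002 ∈ {SC,TSO,PSO}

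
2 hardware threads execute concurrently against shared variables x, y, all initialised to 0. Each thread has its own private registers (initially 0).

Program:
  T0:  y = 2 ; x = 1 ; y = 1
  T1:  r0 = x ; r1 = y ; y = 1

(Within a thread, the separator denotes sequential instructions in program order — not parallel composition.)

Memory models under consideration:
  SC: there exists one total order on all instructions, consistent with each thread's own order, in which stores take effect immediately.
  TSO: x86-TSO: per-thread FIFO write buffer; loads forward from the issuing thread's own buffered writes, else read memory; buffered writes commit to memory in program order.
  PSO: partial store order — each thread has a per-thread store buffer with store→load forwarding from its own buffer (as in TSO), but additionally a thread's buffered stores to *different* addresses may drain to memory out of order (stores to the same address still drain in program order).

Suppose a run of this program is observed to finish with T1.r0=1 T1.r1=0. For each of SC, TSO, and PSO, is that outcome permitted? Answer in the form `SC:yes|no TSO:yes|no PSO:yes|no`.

outcome vector order: (T1.r0,T1.r1)
[SC] allowed = {00; 01; 02; 11; 12}
[TSO] allowed = {00; 01; 02; 11; 12}
[PSO] allowed = {00; 01; 02; 10; 11; 12}
target 10 ∈ {PSO}

SC:no TSO:no PSO:yes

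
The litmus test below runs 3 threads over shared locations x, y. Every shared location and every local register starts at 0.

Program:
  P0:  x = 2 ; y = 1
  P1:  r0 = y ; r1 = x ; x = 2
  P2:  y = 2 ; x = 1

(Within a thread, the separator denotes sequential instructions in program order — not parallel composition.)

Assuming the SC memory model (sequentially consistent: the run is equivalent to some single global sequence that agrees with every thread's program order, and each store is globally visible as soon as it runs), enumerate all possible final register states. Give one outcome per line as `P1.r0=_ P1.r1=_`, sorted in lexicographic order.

P1.r0=0 P1.r1=0
P1.r0=0 P1.r1=1
P1.r0=0 P1.r1=2
P1.r0=1 P1.r1=1
P1.r0=1 P1.r1=2
P1.r0=2 P1.r1=0
P1.r0=2 P1.r1=1
P1.r0=2 P1.r1=2

outcome vector order: (P1.r0,P1.r1)
|SC outcomes| = 8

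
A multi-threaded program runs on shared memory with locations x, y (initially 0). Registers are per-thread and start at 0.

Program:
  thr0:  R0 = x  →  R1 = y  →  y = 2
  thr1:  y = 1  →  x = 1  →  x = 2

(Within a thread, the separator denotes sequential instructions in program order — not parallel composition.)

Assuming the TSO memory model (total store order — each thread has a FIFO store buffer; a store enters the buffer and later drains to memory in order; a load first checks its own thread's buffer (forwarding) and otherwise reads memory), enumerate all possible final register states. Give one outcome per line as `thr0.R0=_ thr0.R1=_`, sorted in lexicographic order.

outcome vector order: (thr0.R0,thr0.R1)
|TSO outcomes| = 4

thr0.R0=0 thr0.R1=0
thr0.R0=0 thr0.R1=1
thr0.R0=1 thr0.R1=1
thr0.R0=2 thr0.R1=1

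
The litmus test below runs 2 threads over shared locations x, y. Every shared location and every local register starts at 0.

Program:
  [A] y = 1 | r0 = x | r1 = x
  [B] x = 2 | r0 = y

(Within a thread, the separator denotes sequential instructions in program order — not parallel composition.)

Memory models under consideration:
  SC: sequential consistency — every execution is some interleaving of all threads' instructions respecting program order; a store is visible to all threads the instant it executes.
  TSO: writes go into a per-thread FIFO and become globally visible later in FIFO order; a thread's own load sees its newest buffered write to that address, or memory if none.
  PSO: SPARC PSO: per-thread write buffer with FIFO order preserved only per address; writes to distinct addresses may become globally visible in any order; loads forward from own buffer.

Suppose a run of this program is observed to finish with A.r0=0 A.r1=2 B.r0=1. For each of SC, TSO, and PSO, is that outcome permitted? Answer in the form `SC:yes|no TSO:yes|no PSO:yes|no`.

SC:yes TSO:yes PSO:yes

outcome vector order: (A.r0,A.r1,B.r0)
under SC → 001 021 220 221
under TSO → 000 001 020 021 220 221
under PSO → 000 001 020 021 220 221
target 021 ∈ {SC,TSO,PSO}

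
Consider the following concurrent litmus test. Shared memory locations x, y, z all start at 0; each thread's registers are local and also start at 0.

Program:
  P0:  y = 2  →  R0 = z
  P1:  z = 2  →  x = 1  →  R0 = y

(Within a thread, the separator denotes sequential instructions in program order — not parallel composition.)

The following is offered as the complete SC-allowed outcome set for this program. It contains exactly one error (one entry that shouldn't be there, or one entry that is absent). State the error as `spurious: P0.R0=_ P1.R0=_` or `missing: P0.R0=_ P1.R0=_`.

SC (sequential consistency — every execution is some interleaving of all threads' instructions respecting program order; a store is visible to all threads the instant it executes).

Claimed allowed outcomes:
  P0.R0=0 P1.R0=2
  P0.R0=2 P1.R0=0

missing: P0.R0=2 P1.R0=2

outcome vector order: (P0.R0,P1.R0)
SC: 3 outcomes — {(0,2) (2,0) (2,2)}
SC∖claimed = {(2,2)}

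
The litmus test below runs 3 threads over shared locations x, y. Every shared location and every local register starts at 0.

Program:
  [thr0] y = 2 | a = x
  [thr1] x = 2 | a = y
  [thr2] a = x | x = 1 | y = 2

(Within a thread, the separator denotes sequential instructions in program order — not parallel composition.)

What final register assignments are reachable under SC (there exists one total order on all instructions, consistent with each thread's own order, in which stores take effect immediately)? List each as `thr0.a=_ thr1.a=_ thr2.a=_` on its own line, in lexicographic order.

thr0.a=0 thr1.a=2 thr2.a=0
thr0.a=0 thr1.a=2 thr2.a=2
thr0.a=1 thr1.a=0 thr2.a=0
thr0.a=1 thr1.a=0 thr2.a=2
thr0.a=1 thr1.a=2 thr2.a=0
thr0.a=1 thr1.a=2 thr2.a=2
thr0.a=2 thr1.a=0 thr2.a=0
thr0.a=2 thr1.a=0 thr2.a=2
thr0.a=2 thr1.a=2 thr2.a=0
thr0.a=2 thr1.a=2 thr2.a=2

outcome vector order: (thr0.a,thr1.a,thr2.a)
|SC outcomes| = 10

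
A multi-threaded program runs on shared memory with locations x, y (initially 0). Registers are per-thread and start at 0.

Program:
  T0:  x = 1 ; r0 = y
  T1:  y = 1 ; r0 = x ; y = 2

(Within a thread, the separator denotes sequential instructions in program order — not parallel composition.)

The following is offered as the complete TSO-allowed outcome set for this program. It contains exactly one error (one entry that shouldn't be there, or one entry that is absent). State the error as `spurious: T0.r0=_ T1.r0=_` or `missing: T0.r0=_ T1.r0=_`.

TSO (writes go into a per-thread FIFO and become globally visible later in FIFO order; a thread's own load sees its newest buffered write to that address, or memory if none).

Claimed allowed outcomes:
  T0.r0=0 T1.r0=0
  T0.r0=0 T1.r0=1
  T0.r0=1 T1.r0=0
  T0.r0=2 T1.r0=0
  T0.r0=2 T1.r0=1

outcome vector order: (T0.r0,T1.r0)
under TSO → <0 0> <0 1> <1 0> <1 1> <2 0> <2 1>
TSO∖claimed = {<1 1>}

missing: T0.r0=1 T1.r0=1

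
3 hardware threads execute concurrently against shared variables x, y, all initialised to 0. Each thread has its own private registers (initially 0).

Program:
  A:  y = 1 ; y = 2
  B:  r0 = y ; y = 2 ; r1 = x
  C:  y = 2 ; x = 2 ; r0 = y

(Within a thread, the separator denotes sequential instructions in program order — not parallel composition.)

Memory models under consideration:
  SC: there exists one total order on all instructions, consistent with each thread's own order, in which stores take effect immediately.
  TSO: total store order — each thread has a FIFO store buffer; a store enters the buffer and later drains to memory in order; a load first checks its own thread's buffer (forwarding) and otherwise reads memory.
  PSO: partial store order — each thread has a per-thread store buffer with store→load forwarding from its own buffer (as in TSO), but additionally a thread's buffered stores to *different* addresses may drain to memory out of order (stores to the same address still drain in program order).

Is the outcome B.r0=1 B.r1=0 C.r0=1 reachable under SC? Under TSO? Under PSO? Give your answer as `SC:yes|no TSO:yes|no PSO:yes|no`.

outcome vector order: (B.r0,B.r1,C.r0)
under SC → 0/0/1, 0/0/2, 0/2/1, 0/2/2, 1/0/2, 1/2/1, 1/2/2, 2/0/1, 2/0/2, 2/2/1, 2/2/2
under TSO → 0/0/1, 0/0/2, 0/2/1, 0/2/2, 1/0/1, 1/0/2, 1/2/1, 1/2/2, 2/0/1, 2/0/2, 2/2/1, 2/2/2
under PSO → 0/0/1, 0/0/2, 0/2/1, 0/2/2, 1/0/1, 1/0/2, 1/2/1, 1/2/2, 2/0/1, 2/0/2, 2/2/1, 2/2/2
target 1/0/1 ∈ {TSO,PSO}

SC:no TSO:yes PSO:yes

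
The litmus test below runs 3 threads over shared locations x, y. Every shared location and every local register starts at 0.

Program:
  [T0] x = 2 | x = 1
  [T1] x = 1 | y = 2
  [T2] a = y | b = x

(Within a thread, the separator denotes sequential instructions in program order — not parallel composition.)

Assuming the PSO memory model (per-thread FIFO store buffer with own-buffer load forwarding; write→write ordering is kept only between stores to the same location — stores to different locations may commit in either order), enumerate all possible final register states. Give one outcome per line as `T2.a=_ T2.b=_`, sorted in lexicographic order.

T2.a=0 T2.b=0
T2.a=0 T2.b=1
T2.a=0 T2.b=2
T2.a=2 T2.b=0
T2.a=2 T2.b=1
T2.a=2 T2.b=2

outcome vector order: (T2.a,T2.b)
|PSO outcomes| = 6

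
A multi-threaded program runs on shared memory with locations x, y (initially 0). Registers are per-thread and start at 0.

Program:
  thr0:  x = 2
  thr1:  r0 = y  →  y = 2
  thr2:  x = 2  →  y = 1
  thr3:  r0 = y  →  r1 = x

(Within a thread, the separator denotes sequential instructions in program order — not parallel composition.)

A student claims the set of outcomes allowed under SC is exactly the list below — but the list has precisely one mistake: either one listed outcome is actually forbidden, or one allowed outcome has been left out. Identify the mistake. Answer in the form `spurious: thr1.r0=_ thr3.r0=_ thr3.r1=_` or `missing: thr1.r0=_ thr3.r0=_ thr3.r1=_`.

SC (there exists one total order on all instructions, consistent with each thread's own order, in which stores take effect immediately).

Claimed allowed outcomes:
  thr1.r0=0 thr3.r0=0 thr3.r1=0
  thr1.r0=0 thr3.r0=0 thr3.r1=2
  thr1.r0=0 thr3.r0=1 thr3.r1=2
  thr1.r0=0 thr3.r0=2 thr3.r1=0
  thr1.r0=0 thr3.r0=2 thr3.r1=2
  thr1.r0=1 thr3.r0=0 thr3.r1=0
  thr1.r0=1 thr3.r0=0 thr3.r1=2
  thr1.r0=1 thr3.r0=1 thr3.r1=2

outcome vector order: (thr1.r0,thr3.r0,thr3.r1)
SC: 9 outcomes — {(0,0,0), (0,0,2), (0,1,2), (0,2,0), (0,2,2), (1,0,0), (1,0,2), (1,1,2), (1,2,2)}
SC∖claimed = {(1,2,2)}

missing: thr1.r0=1 thr3.r0=2 thr3.r1=2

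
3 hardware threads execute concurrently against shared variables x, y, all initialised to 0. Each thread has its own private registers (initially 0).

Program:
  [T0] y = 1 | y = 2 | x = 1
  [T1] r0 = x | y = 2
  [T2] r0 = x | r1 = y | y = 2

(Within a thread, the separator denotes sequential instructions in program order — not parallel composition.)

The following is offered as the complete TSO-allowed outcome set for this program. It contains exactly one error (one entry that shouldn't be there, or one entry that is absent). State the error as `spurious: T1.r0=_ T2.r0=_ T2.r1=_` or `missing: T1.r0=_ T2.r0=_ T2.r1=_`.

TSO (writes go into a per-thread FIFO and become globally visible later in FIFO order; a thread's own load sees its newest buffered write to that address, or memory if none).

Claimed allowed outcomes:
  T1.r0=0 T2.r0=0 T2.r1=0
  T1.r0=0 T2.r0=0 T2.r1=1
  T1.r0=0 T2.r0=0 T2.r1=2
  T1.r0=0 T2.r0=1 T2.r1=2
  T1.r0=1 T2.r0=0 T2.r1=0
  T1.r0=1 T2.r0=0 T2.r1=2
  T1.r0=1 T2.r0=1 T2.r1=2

outcome vector order: (T1.r0,T2.r0,T2.r1)
TSO (8): <0 0 0>, <0 0 1>, <0 0 2>, <0 1 2>, <1 0 0>, <1 0 1>, <1 0 2>, <1 1 2>
TSO∖claimed = {<1 0 1>}

missing: T1.r0=1 T2.r0=0 T2.r1=1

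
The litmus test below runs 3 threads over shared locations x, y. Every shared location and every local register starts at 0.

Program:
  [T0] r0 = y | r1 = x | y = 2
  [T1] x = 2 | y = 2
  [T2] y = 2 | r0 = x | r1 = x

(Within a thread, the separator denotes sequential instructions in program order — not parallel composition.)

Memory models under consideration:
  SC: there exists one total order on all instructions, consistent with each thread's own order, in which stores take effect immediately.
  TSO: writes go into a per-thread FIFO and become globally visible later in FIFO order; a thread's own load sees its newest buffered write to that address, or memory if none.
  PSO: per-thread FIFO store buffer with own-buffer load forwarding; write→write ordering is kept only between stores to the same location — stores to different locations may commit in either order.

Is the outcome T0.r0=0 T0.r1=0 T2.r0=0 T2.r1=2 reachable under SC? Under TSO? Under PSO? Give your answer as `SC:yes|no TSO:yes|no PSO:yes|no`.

outcome vector order: (T0.r0,T0.r1,T2.r0,T2.r1)
SC (12): 0000 0002 0022 0200 0202 0222 2000 2002 2022 2200 2202 2222
TSO (12): 0000 0002 0022 0200 0202 0222 2000 2002 2022 2200 2202 2222
PSO (12): 0000 0002 0022 0200 0202 0222 2000 2002 2022 2200 2202 2222
target 0002 ∈ {SC,TSO,PSO}

SC:yes TSO:yes PSO:yes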